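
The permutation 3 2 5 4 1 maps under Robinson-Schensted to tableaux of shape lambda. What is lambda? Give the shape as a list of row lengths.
RSK row insertion gives P = [[1, 4], [2, 5], [3]], which has shape [2, 2, 1].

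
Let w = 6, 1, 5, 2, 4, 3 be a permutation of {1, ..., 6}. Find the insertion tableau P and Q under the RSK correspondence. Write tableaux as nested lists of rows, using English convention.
P = [[1, 2, 3], [4], [5], [6]], Q = [[1, 3, 5], [2], [4], [6]]

Insert each entry of the permutation into P by Schensted row insertion, recording in Q the position of each new cell.

Insert 6: appended to row 1. P = [[6]], Q = [[1]].
Insert 1: 1 bumps 6 from row 1; 6 starts row 2. P = [[1], [6]], Q = [[1], [2]].
Insert 5: appended to row 1. P = [[1, 5], [6]], Q = [[1, 3], [2]].
Insert 2: 2 bumps 5 from row 1; 5 bumps 6 from row 2; 6 starts row 3. P = [[1, 2], [5], [6]], Q = [[1, 3], [2], [4]].
Insert 4: appended to row 1. P = [[1, 2, 4], [5], [6]], Q = [[1, 3, 5], [2], [4]].
Insert 3: 3 bumps 4 from row 1; 4 bumps 5 from row 2; 5 bumps 6 from row 3; 6 starts row 4. P = [[1, 2, 3], [4], [5], [6]], Q = [[1, 3, 5], [2], [4], [6]].

So P = [[1, 2, 3], [4], [5], [6]], Q = [[1, 3, 5], [2], [4], [6]].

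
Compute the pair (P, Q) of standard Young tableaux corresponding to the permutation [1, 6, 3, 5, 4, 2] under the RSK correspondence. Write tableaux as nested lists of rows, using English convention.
P = [[1, 2, 4], [3], [5], [6]], Q = [[1, 2, 4], [3], [5], [6]]

Insert each entry of the permutation into P by Schensted row insertion, recording in Q the position of each new cell.

Insert 1: appended to row 1. P = [[1]], Q = [[1]].
Insert 6: appended to row 1. P = [[1, 6]], Q = [[1, 2]].
Insert 3: 3 bumps 6 from row 1; 6 starts row 2. P = [[1, 3], [6]], Q = [[1, 2], [3]].
Insert 5: appended to row 1. P = [[1, 3, 5], [6]], Q = [[1, 2, 4], [3]].
Insert 4: 4 bumps 5 from row 1; 5 bumps 6 from row 2; 6 starts row 3. P = [[1, 3, 4], [5], [6]], Q = [[1, 2, 4], [3], [5]].
Insert 2: 2 bumps 3 from row 1; 3 bumps 5 from row 2; 5 bumps 6 from row 3; 6 starts row 4. P = [[1, 2, 4], [3], [5], [6]], Q = [[1, 2, 4], [3], [5], [6]].

So P = [[1, 2, 4], [3], [5], [6]], Q = [[1, 2, 4], [3], [5], [6]].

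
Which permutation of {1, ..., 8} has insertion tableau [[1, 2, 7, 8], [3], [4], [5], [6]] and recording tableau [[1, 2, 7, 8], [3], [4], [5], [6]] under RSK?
1 6 5 4 3 2 7 8

Reverse the RSK construction: for i from n down to 1, find the cell of Q containing i, remove the entry at that cell from P, and reverse-bump it up through P; the value ejected from row 1 is w(i).

Step i=8: Q has 8 at row 1, column 4; remove that cell from P, ejecting 8. So w(8) = 8. P is now [[1, 2, 7], [3], [4], [5], [6]].
Step i=7: Q has 7 at row 1, column 3; remove that cell from P, ejecting 7. So w(7) = 7. P is now [[1, 2], [3], [4], [5], [6]].
Step i=6: Q has 6 at row 5, column 1; remove 6 from row 5 of P and reverse-bump: 6 enters row 4 and ejects 5; 5 enters row 3 and ejects 4; 4 enters row 2 and ejects 3; 3 enters row 1 and ejects 2. So w(6) = 2. P is now [[1, 3], [4], [5], [6]].
Step i=5: Q has 5 at row 4, column 1; remove 6 from row 4 of P and reverse-bump: 6 enters row 3 and ejects 5; 5 enters row 2 and ejects 4; 4 enters row 1 and ejects 3. So w(5) = 3. P is now [[1, 4], [5], [6]].
Step i=4: Q has 4 at row 3, column 1; remove 6 from row 3 of P and reverse-bump: 6 enters row 2 and ejects 5; 5 enters row 1 and ejects 4. So w(4) = 4. P is now [[1, 5], [6]].
Step i=3: Q has 3 at row 2, column 1; remove 6 from row 2 of P and reverse-bump: 6 enters row 1 and ejects 5. So w(3) = 5. P is now [[1, 6]].
Step i=2: Q has 2 at row 1, column 2; remove that cell from P, ejecting 6. So w(2) = 6. P is now [[1]].
Step i=1: Q has 1 at row 1, column 1; remove that cell from P, ejecting 1. So w(1) = 1. P is now [].

So w = 1 6 5 4 3 2 7 8.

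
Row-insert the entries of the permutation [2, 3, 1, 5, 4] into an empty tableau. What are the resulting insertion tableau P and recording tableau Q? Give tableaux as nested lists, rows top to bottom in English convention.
Insert each entry of the permutation into P by Schensted row insertion, recording in Q the position of each new cell.

After inserting 2: P = [[2]].
After inserting 3: P = [[2, 3]].
After inserting 1: P = [[1, 3], [2]].
After inserting 5: P = [[1, 3, 5], [2]].
After inserting 4: P = [[1, 3, 4], [2, 5]].

So P = [[1, 3, 4], [2, 5]], Q = [[1, 2, 4], [3, 5]].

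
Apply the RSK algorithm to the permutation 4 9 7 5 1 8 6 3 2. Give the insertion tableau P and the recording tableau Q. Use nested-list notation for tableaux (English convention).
P = [[1, 2, 6], [3, 5], [4, 8], [7], [9]], Q = [[1, 2, 6], [3, 7], [4, 8], [5], [9]]

Insert each entry of the permutation into P by Schensted row insertion, recording in Q the position of each new cell.

Insert 4: appended to row 1. P = [[4]].
Insert 9: appended to row 1. P = [[4, 9]].
Insert 7: 7 bumps 9 from row 1; 9 starts row 2. P = [[4, 7], [9]].
Insert 5: 5 bumps 7 from row 1; 7 bumps 9 from row 2; 9 starts row 3. P = [[4, 5], [7], [9]].
Insert 1: 1 bumps 4 from row 1; 4 bumps 7 from row 2; 7 bumps 9 from row 3; 9 starts row 4. P = [[1, 5], [4], [7], [9]].
Insert 8: appended to row 1. P = [[1, 5, 8], [4], [7], [9]].
Insert 6: 6 bumps 8 from row 1; 8 appends to row 2. P = [[1, 5, 6], [4, 8], [7], [9]].
Insert 3: 3 bumps 5 from row 1; 5 bumps 8 from row 2; 8 appends to row 3. P = [[1, 3, 6], [4, 5], [7, 8], [9]].
Insert 2: 2 bumps 3 from row 1; 3 bumps 4 from row 2; 4 bumps 7 from row 3; 7 bumps 9 from row 4; 9 starts row 5. P = [[1, 2, 6], [3, 5], [4, 8], [7], [9]].

So P = [[1, 2, 6], [3, 5], [4, 8], [7], [9]], Q = [[1, 2, 6], [3, 7], [4, 8], [5], [9]].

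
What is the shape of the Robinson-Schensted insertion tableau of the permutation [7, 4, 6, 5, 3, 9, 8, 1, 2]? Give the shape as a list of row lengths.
Row-insert each entry into an empty tableau.

After inserting 7: P = [[7]].
After inserting 4: P = [[4], [7]].
After inserting 6: P = [[4, 6], [7]].
After inserting 5: P = [[4, 5], [6], [7]].
After inserting 3: P = [[3, 5], [4], [6], [7]].
After inserting 9: P = [[3, 5, 9], [4], [6], [7]].
After inserting 8: P = [[3, 5, 8], [4, 9], [6], [7]].
After inserting 1: P = [[1, 5, 8], [3, 9], [4], [6], [7]].
After inserting 2: P = [[1, 2, 8], [3, 5], [4, 9], [6], [7]].

The final insertion tableau P = [[1, 2, 8], [3, 5], [4, 9], [6], [7]] has shape [3, 2, 2, 1, 1].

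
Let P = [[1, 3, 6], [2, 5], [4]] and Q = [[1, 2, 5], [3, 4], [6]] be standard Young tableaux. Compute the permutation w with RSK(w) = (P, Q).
4 5 2 3 6 1

Reverse the RSK construction: for i from n down to 1, find the cell of Q containing i, remove the entry at that cell from P, and reverse-bump it up through P; the value ejected from row 1 is w(i).

Step i=6: Q has 6 at row 3, column 1; remove 4 from row 3 of P and reverse-bump: 4 enters row 2 and ejects 2; 2 enters row 1 and ejects 1. So w(6) = 1. P is now [[2, 3, 6], [4, 5]].
Step i=5: Q has 5 at row 1, column 3; remove that cell from P, ejecting 6. So w(5) = 6. P is now [[2, 3], [4, 5]].
Step i=4: Q has 4 at row 2, column 2; remove 5 from row 2 of P and reverse-bump: 5 enters row 1 and ejects 3. So w(4) = 3. P is now [[2, 5], [4]].
Step i=3: Q has 3 at row 2, column 1; remove 4 from row 2 of P and reverse-bump: 4 enters row 1 and ejects 2. So w(3) = 2. P is now [[4, 5]].
Step i=2: Q has 2 at row 1, column 2; remove that cell from P, ejecting 5. So w(2) = 5. P is now [[4]].
Step i=1: Q has 1 at row 1, column 1; remove that cell from P, ejecting 4. So w(1) = 4. P is now [].

So w = 4 5 2 3 6 1.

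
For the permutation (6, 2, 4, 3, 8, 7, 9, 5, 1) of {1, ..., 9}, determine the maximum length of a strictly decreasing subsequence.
4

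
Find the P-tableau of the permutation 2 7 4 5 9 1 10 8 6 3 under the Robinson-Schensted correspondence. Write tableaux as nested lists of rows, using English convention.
Insert 2: appended to row 1. P = [[2]].
Insert 7: appended to row 1. P = [[2, 7]].
Insert 4: 4 bumps 7 from row 1; 7 starts row 2. P = [[2, 4], [7]].
Insert 5: appended to row 1. P = [[2, 4, 5], [7]].
Insert 9: appended to row 1. P = [[2, 4, 5, 9], [7]].
Insert 1: 1 bumps 2 from row 1; 2 bumps 7 from row 2; 7 starts row 3. P = [[1, 4, 5, 9], [2], [7]].
Insert 10: appended to row 1. P = [[1, 4, 5, 9, 10], [2], [7]].
Insert 8: 8 bumps 9 from row 1; 9 appends to row 2. P = [[1, 4, 5, 8, 10], [2, 9], [7]].
Insert 6: 6 bumps 8 from row 1; 8 bumps 9 from row 2; 9 appends to row 3. P = [[1, 4, 5, 6, 10], [2, 8], [7, 9]].
Insert 3: 3 bumps 4 from row 1; 4 bumps 8 from row 2; 8 bumps 9 from row 3; 9 starts row 4. P = [[1, 3, 5, 6, 10], [2, 4], [7, 8], [9]].

So P = [[1, 3, 5, 6, 10], [2, 4], [7, 8], [9]].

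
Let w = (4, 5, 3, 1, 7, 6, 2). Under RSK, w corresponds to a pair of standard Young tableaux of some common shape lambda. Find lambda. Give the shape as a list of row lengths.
[3, 2, 2]

Row-insert each entry into an empty tableau.

After inserting 4: P = [[4]].
After inserting 5: P = [[4, 5]].
After inserting 3: P = [[3, 5], [4]].
After inserting 1: P = [[1, 5], [3], [4]].
After inserting 7: P = [[1, 5, 7], [3], [4]].
After inserting 6: P = [[1, 5, 6], [3, 7], [4]].
After inserting 2: P = [[1, 2, 6], [3, 5], [4, 7]].

The final insertion tableau P = [[1, 2, 6], [3, 5], [4, 7]] has shape [3, 2, 2].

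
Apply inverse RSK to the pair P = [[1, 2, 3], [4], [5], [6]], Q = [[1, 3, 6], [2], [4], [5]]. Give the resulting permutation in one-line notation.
Reverse the RSK construction: for i from n down to 1, find the cell of Q containing i, remove the entry at that cell from P, and reverse-bump it up through P; the value ejected from row 1 is w(i).

Step i=6: Q has 6 at row 1, column 3; remove that cell from P, ejecting 3. So w(6) = 3. P is now [[1, 2], [4], [5], [6]].
Step i=5: Q has 5 at row 4, column 1; remove 6 from row 4 of P and reverse-bump: 6 enters row 3 and ejects 5; 5 enters row 2 and ejects 4; 4 enters row 1 and ejects 2. So w(5) = 2. P is now [[1, 4], [5], [6]].
Step i=4: Q has 4 at row 3, column 1; remove 6 from row 3 of P and reverse-bump: 6 enters row 2 and ejects 5; 5 enters row 1 and ejects 4. So w(4) = 4. P is now [[1, 5], [6]].
Step i=3: Q has 3 at row 1, column 2; remove that cell from P, ejecting 5. So w(3) = 5. P is now [[1], [6]].
Step i=2: Q has 2 at row 2, column 1; remove 6 from row 2 of P and reverse-bump: 6 enters row 1 and ejects 1. So w(2) = 1. P is now [[6]].
Step i=1: Q has 1 at row 1, column 1; remove that cell from P, ejecting 6. So w(1) = 6. P is now [].

So w = 6 1 5 4 2 3.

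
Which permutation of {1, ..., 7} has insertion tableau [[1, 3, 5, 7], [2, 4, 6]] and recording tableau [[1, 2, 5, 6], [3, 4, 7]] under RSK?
Reverse RSK: for i = n, n-1, ..., 1, locate i in Q, remove the corresponding corner cell from P, and reverse-bump its entry up through P; the value ejected from row 1 is w(i).

So w = 2 4 1 3 6 7 5.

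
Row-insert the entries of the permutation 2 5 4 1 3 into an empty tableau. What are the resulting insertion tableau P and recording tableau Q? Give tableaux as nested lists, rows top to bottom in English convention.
P = [[1, 3], [2, 4], [5]], Q = [[1, 2], [3, 5], [4]]

Insert each entry of the permutation into P by Schensted row insertion, recording in Q the position of each new cell.

Insert 2: appended to row 1. P = [[2]], Q = [[1]].
Insert 5: appended to row 1. P = [[2, 5]], Q = [[1, 2]].
Insert 4: 4 bumps 5 from row 1; 5 starts row 2. P = [[2, 4], [5]], Q = [[1, 2], [3]].
Insert 1: 1 bumps 2 from row 1; 2 bumps 5 from row 2; 5 starts row 3. P = [[1, 4], [2], [5]], Q = [[1, 2], [3], [4]].
Insert 3: 3 bumps 4 from row 1; 4 appends to row 2. P = [[1, 3], [2, 4], [5]], Q = [[1, 2], [3, 5], [4]].

So P = [[1, 3], [2, 4], [5]], Q = [[1, 2], [3, 5], [4]].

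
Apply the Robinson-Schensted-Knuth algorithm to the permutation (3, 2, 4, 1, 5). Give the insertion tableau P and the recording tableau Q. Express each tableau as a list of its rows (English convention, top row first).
Insert each entry of the permutation into P by Schensted row insertion, recording in Q the position of each new cell.

Insert 3: appended to row 1. P = [[3]], Q = [[1]].
Insert 2: 2 bumps 3 from row 1; 3 starts row 2. P = [[2], [3]], Q = [[1], [2]].
Insert 4: appended to row 1. P = [[2, 4], [3]], Q = [[1, 3], [2]].
Insert 1: 1 bumps 2 from row 1; 2 bumps 3 from row 2; 3 starts row 3. P = [[1, 4], [2], [3]], Q = [[1, 3], [2], [4]].
Insert 5: appended to row 1. P = [[1, 4, 5], [2], [3]], Q = [[1, 3, 5], [2], [4]].

So P = [[1, 4, 5], [2], [3]], Q = [[1, 3, 5], [2], [4]].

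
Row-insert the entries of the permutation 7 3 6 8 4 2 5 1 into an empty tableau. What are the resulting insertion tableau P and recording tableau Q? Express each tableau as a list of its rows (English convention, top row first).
Insert each entry of the permutation into P by Schensted row insertion, recording in Q the position of each new cell.

Insert 7: appended to row 1. P = [[7]].
Insert 3: 3 bumps 7 from row 1; 7 starts row 2. P = [[3], [7]].
Insert 6: appended to row 1. P = [[3, 6], [7]].
Insert 8: appended to row 1. P = [[3, 6, 8], [7]].
Insert 4: 4 bumps 6 from row 1; 6 bumps 7 from row 2; 7 starts row 3. P = [[3, 4, 8], [6], [7]].
Insert 2: 2 bumps 3 from row 1; 3 bumps 6 from row 2; 6 bumps 7 from row 3; 7 starts row 4. P = [[2, 4, 8], [3], [6], [7]].
Insert 5: 5 bumps 8 from row 1; 8 appends to row 2. P = [[2, 4, 5], [3, 8], [6], [7]].
Insert 1: 1 bumps 2 from row 1; 2 bumps 3 from row 2; 3 bumps 6 from row 3; 6 bumps 7 from row 4; 7 starts row 5. P = [[1, 4, 5], [2, 8], [3], [6], [7]].

So P = [[1, 4, 5], [2, 8], [3], [6], [7]], Q = [[1, 3, 4], [2, 7], [5], [6], [8]].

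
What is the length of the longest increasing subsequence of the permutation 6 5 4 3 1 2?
2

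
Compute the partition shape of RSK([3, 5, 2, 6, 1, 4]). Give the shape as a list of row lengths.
[3, 2, 1]

Row-insert each entry into an empty tableau.

After inserting 3: P = [[3]].
After inserting 5: P = [[3, 5]].
After inserting 2: P = [[2, 5], [3]].
After inserting 6: P = [[2, 5, 6], [3]].
After inserting 1: P = [[1, 5, 6], [2], [3]].
After inserting 4: P = [[1, 4, 6], [2, 5], [3]].

The final insertion tableau P = [[1, 4, 6], [2, 5], [3]] has shape [3, 2, 1].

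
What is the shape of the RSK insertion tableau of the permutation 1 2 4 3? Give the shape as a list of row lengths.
Row-insert each entry into an empty tableau.

After inserting 1: P = [[1]].
After inserting 2: P = [[1, 2]].
After inserting 4: P = [[1, 2, 4]].
After inserting 3: P = [[1, 2, 3], [4]].

The final insertion tableau P = [[1, 2, 3], [4]] has shape [3, 1].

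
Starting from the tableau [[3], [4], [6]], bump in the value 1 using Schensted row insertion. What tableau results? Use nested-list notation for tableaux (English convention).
In row 1, 1 replaces 3 (the leftmost entry greater than 1); 3 is bumped to row 2. In row 2, 3 replaces 4 (the leftmost entry greater than 3); 4 is bumped to row 3. In row 3, 4 replaces 6 (the leftmost entry greater than 4); 6 is bumped to row 4. 6 starts a new row 4. The new tableau is [[1], [3], [4], [6]].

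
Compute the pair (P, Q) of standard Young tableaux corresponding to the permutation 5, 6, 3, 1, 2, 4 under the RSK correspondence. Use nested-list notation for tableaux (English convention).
Insert each entry of the permutation into P by Schensted row insertion, recording in Q the position of each new cell.

Insert 5: appended to row 1. P = [[5]], Q = [[1]].
Insert 6: appended to row 1. P = [[5, 6]], Q = [[1, 2]].
Insert 3: 3 bumps 5 from row 1; 5 starts row 2. P = [[3, 6], [5]], Q = [[1, 2], [3]].
Insert 1: 1 bumps 3 from row 1; 3 bumps 5 from row 2; 5 starts row 3. P = [[1, 6], [3], [5]], Q = [[1, 2], [3], [4]].
Insert 2: 2 bumps 6 from row 1; 6 appends to row 2. P = [[1, 2], [3, 6], [5]], Q = [[1, 2], [3, 5], [4]].
Insert 4: appended to row 1. P = [[1, 2, 4], [3, 6], [5]], Q = [[1, 2, 6], [3, 5], [4]].

So P = [[1, 2, 4], [3, 6], [5]], Q = [[1, 2, 6], [3, 5], [4]].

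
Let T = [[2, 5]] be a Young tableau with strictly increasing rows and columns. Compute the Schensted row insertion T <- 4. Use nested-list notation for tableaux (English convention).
In row 1, 4 replaces 5 (the leftmost entry greater than 4); 5 is bumped to row 2. 5 starts a new row 2. The new tableau is [[2, 4], [5]].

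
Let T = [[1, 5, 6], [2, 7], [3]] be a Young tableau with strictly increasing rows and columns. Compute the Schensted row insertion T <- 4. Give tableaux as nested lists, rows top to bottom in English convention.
In row 1, 4 replaces 5 (the leftmost entry greater than 4); 5 is bumped to row 2. In row 2, 5 replaces 7 (the leftmost entry greater than 5); 7 is bumped to row 3. 7 is appended to row 3. The new tableau is [[1, 4, 6], [2, 5], [3, 7]].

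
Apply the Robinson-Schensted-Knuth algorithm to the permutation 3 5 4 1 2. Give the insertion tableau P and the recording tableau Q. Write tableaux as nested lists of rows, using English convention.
P = [[1, 2], [3, 4], [5]], Q = [[1, 2], [3, 5], [4]]

Insert each entry of the permutation into P by Schensted row insertion, recording in Q the position of each new cell.

Insert 3: appended to row 1. P = [[3]].
Insert 5: appended to row 1. P = [[3, 5]].
Insert 4: 4 bumps 5 from row 1; 5 starts row 2. P = [[3, 4], [5]].
Insert 1: 1 bumps 3 from row 1; 3 bumps 5 from row 2; 5 starts row 3. P = [[1, 4], [3], [5]].
Insert 2: 2 bumps 4 from row 1; 4 appends to row 2. P = [[1, 2], [3, 4], [5]].

So P = [[1, 2], [3, 4], [5]], Q = [[1, 2], [3, 5], [4]].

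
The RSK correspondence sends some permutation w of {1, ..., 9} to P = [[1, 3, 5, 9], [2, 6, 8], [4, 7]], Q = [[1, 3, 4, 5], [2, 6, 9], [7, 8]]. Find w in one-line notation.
4 2 7 8 9 6 1 3 5

Reverse the RSK construction: for i from n down to 1, find the cell of Q containing i, remove the entry at that cell from P, and reverse-bump it up through P; the value ejected from row 1 is w(i).

Step i=9: Q has 9 at row 2, column 3; remove 8 from row 2 of P and reverse-bump: 8 enters row 1 and ejects 5. So w(9) = 5. P is now [[1, 3, 8, 9], [2, 6], [4, 7]].
Step i=8: Q has 8 at row 3, column 2; remove 7 from row 3 of P and reverse-bump: 7 enters row 2 and ejects 6; 6 enters row 1 and ejects 3. So w(8) = 3. P is now [[1, 6, 8, 9], [2, 7], [4]].
Step i=7: Q has 7 at row 3, column 1; remove 4 from row 3 of P and reverse-bump: 4 enters row 2 and ejects 2; 2 enters row 1 and ejects 1. So w(7) = 1. P is now [[2, 6, 8, 9], [4, 7]].
Step i=6: Q has 6 at row 2, column 2; remove 7 from row 2 of P and reverse-bump: 7 enters row 1 and ejects 6. So w(6) = 6. P is now [[2, 7, 8, 9], [4]].
Step i=5: Q has 5 at row 1, column 4; remove that cell from P, ejecting 9. So w(5) = 9. P is now [[2, 7, 8], [4]].
Step i=4: Q has 4 at row 1, column 3; remove that cell from P, ejecting 8. So w(4) = 8. P is now [[2, 7], [4]].
Step i=3: Q has 3 at row 1, column 2; remove that cell from P, ejecting 7. So w(3) = 7. P is now [[2], [4]].
Step i=2: Q has 2 at row 2, column 1; remove 4 from row 2 of P and reverse-bump: 4 enters row 1 and ejects 2. So w(2) = 2. P is now [[4]].
Step i=1: Q has 1 at row 1, column 1; remove that cell from P, ejecting 4. So w(1) = 4. P is now [].

So w = 4 2 7 8 9 6 1 3 5.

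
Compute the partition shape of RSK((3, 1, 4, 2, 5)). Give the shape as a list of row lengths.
Row-insert each entry into an empty tableau.

After inserting 3: P = [[3]].
After inserting 1: P = [[1], [3]].
After inserting 4: P = [[1, 4], [3]].
After inserting 2: P = [[1, 2], [3, 4]].
After inserting 5: P = [[1, 2, 5], [3, 4]].

The final insertion tableau P = [[1, 2, 5], [3, 4]] has shape [3, 2].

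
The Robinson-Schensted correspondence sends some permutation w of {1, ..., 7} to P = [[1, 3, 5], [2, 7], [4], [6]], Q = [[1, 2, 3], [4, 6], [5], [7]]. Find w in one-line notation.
Reverse the RSK construction: for i from n down to 1, find the cell of Q containing i, remove the entry at that cell from P, and reverse-bump it up through P; the value ejected from row 1 is w(i).

Step i=7: Q has 7 at row 4, column 1; remove 6 from row 4 of P and reverse-bump: 6 enters row 3 and ejects 4; 4 enters row 2 and ejects 2; 2 enters row 1 and ejects 1. So w(7) = 1. P is now [[2, 3, 5], [4, 7], [6]].
Step i=6: Q has 6 at row 2, column 2; remove 7 from row 2 of P and reverse-bump: 7 enters row 1 and ejects 5. So w(6) = 5. P is now [[2, 3, 7], [4], [6]].
Step i=5: Q has 5 at row 3, column 1; remove 6 from row 3 of P and reverse-bump: 6 enters row 2 and ejects 4; 4 enters row 1 and ejects 3. So w(5) = 3. P is now [[2, 4, 7], [6]].
Step i=4: Q has 4 at row 2, column 1; remove 6 from row 2 of P and reverse-bump: 6 enters row 1 and ejects 4. So w(4) = 4. P is now [[2, 6, 7]].
Step i=3: Q has 3 at row 1, column 3; remove that cell from P, ejecting 7. So w(3) = 7. P is now [[2, 6]].
Step i=2: Q has 2 at row 1, column 2; remove that cell from P, ejecting 6. So w(2) = 6. P is now [[2]].
Step i=1: Q has 1 at row 1, column 1; remove that cell from P, ejecting 2. So w(1) = 2. P is now [].

So w = 2 6 7 4 3 5 1.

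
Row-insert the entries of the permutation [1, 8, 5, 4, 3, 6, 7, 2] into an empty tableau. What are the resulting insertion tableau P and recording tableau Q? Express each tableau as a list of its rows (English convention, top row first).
P = [[1, 2, 6, 7], [3], [4], [5], [8]], Q = [[1, 2, 6, 7], [3], [4], [5], [8]]

Insert each entry of the permutation into P by Schensted row insertion, recording in Q the position of each new cell.

After inserting 1: P = [[1]].
After inserting 8: P = [[1, 8]].
After inserting 5: P = [[1, 5], [8]].
After inserting 4: P = [[1, 4], [5], [8]].
After inserting 3: P = [[1, 3], [4], [5], [8]].
After inserting 6: P = [[1, 3, 6], [4], [5], [8]].
After inserting 7: P = [[1, 3, 6, 7], [4], [5], [8]].
After inserting 2: P = [[1, 2, 6, 7], [3], [4], [5], [8]].

So P = [[1, 2, 6, 7], [3], [4], [5], [8]], Q = [[1, 2, 6, 7], [3], [4], [5], [8]].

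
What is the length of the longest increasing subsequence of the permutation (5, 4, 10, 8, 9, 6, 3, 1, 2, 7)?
3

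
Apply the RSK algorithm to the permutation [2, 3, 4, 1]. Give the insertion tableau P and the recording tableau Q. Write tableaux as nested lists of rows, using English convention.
Insert each entry of the permutation into P by Schensted row insertion, recording in Q the position of each new cell.

Insert 2: appended to row 1. P = [[2]].
Insert 3: appended to row 1. P = [[2, 3]].
Insert 4: appended to row 1. P = [[2, 3, 4]].
Insert 1: 1 bumps 2 from row 1; 2 starts row 2. P = [[1, 3, 4], [2]].

So P = [[1, 3, 4], [2]], Q = [[1, 2, 3], [4]].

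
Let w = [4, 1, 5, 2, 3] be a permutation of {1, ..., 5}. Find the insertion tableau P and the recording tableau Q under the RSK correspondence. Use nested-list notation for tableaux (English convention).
Insert each entry of the permutation into P by Schensted row insertion, recording in Q the position of each new cell.

Insert 4: appended to row 1. P = [[4]].
Insert 1: 1 bumps 4 from row 1; 4 starts row 2. P = [[1], [4]].
Insert 5: appended to row 1. P = [[1, 5], [4]].
Insert 2: 2 bumps 5 from row 1; 5 appends to row 2. P = [[1, 2], [4, 5]].
Insert 3: appended to row 1. P = [[1, 2, 3], [4, 5]].

So P = [[1, 2, 3], [4, 5]], Q = [[1, 3, 5], [2, 4]].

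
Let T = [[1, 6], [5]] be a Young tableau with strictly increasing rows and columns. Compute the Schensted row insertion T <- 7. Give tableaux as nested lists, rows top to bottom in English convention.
7 is larger than every entry of row 1, so it is appended to row 1. The new tableau is [[1, 6, 7], [5]].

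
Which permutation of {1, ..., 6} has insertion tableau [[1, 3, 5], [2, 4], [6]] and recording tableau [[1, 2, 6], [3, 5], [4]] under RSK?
Reverse RSK: for i = n, n-1, ..., 1, locate i in Q, remove the corresponding corner cell from P, and reverse-bump its entry up through P; the value ejected from row 1 is w(i).

So w = 2 6 4 1 3 5.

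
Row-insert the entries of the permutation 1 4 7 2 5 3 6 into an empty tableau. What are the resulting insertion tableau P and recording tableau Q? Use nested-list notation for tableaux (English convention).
P = [[1, 2, 3, 6], [4, 5], [7]], Q = [[1, 2, 3, 7], [4, 5], [6]]

Insert each entry of the permutation into P by Schensted row insertion, recording in Q the position of each new cell.

Insert 1: appended to row 1. P = [[1]], Q = [[1]].
Insert 4: appended to row 1. P = [[1, 4]], Q = [[1, 2]].
Insert 7: appended to row 1. P = [[1, 4, 7]], Q = [[1, 2, 3]].
Insert 2: 2 bumps 4 from row 1; 4 starts row 2. P = [[1, 2, 7], [4]], Q = [[1, 2, 3], [4]].
Insert 5: 5 bumps 7 from row 1; 7 appends to row 2. P = [[1, 2, 5], [4, 7]], Q = [[1, 2, 3], [4, 5]].
Insert 3: 3 bumps 5 from row 1; 5 bumps 7 from row 2; 7 starts row 3. P = [[1, 2, 3], [4, 5], [7]], Q = [[1, 2, 3], [4, 5], [6]].
Insert 6: appended to row 1. P = [[1, 2, 3, 6], [4, 5], [7]], Q = [[1, 2, 3, 7], [4, 5], [6]].

So P = [[1, 2, 3, 6], [4, 5], [7]], Q = [[1, 2, 3, 7], [4, 5], [6]].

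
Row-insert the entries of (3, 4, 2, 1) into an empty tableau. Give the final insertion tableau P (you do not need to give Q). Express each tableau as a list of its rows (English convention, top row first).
Insert 3: appended to row 1. P = [[3]].
Insert 4: appended to row 1. P = [[3, 4]].
Insert 2: 2 bumps 3 from row 1; 3 starts row 2. P = [[2, 4], [3]].
Insert 1: 1 bumps 2 from row 1; 2 bumps 3 from row 2; 3 starts row 3. P = [[1, 4], [2], [3]].

So P = [[1, 4], [2], [3]].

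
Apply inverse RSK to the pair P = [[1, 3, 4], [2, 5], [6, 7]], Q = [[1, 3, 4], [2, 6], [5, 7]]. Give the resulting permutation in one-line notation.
6 2 3 7 1 5 4

Reverse the RSK construction: for i from n down to 1, find the cell of Q containing i, remove the entry at that cell from P, and reverse-bump it up through P; the value ejected from row 1 is w(i).

Step i=7: Q has 7 at row 3, column 2; remove 7 from row 3 of P and reverse-bump: 7 enters row 2 and ejects 5; 5 enters row 1 and ejects 4. So w(7) = 4. P is now [[1, 3, 5], [2, 7], [6]].
Step i=6: Q has 6 at row 2, column 2; remove 7 from row 2 of P and reverse-bump: 7 enters row 1 and ejects 5. So w(6) = 5. P is now [[1, 3, 7], [2], [6]].
Step i=5: Q has 5 at row 3, column 1; remove 6 from row 3 of P and reverse-bump: 6 enters row 2 and ejects 2; 2 enters row 1 and ejects 1. So w(5) = 1. P is now [[2, 3, 7], [6]].
Step i=4: Q has 4 at row 1, column 3; remove that cell from P, ejecting 7. So w(4) = 7. P is now [[2, 3], [6]].
Step i=3: Q has 3 at row 1, column 2; remove that cell from P, ejecting 3. So w(3) = 3. P is now [[2], [6]].
Step i=2: Q has 2 at row 2, column 1; remove 6 from row 2 of P and reverse-bump: 6 enters row 1 and ejects 2. So w(2) = 2. P is now [[6]].
Step i=1: Q has 1 at row 1, column 1; remove that cell from P, ejecting 6. So w(1) = 6. P is now [].

So w = 6 2 3 7 1 5 4.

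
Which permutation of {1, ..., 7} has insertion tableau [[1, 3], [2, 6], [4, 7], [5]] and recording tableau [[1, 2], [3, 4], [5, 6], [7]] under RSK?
Reverse RSK: for i = n, n-1, ..., 1, locate i in Q, remove the corresponding corner cell from P, and reverse-bump its entry up through P; the value ejected from row 1 is w(i).

So w = 5 7 4 6 2 3 1.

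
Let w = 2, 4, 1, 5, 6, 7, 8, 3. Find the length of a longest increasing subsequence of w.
6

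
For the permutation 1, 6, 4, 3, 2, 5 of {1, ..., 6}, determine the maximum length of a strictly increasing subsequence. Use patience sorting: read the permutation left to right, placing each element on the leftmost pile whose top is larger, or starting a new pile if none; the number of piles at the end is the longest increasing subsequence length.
1: new pile. tops = [1]
6: new pile. tops = [1, 6]
4: onto pile 2 (replacing 6). tops = [1, 4]
3: onto pile 2 (replacing 4). tops = [1, 3]
2: onto pile 2 (replacing 3). tops = [1, 2]
5: new pile. tops = [1, 2, 5]

3 piles, so the longest increasing subsequence has length 3.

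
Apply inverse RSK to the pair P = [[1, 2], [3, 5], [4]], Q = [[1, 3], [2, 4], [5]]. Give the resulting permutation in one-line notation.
4 1 5 3 2

Reverse the RSK construction: for i from n down to 1, find the cell of Q containing i, remove the entry at that cell from P, and reverse-bump it up through P; the value ejected from row 1 is w(i).

Step i=5: Q has 5 at row 3, column 1; remove 4 from row 3 of P and reverse-bump: 4 enters row 2 and ejects 3; 3 enters row 1 and ejects 2. So w(5) = 2. P is now [[1, 3], [4, 5]].
Step i=4: Q has 4 at row 2, column 2; remove 5 from row 2 of P and reverse-bump: 5 enters row 1 and ejects 3. So w(4) = 3. P is now [[1, 5], [4]].
Step i=3: Q has 3 at row 1, column 2; remove that cell from P, ejecting 5. So w(3) = 5. P is now [[1], [4]].
Step i=2: Q has 2 at row 2, column 1; remove 4 from row 2 of P and reverse-bump: 4 enters row 1 and ejects 1. So w(2) = 1. P is now [[4]].
Step i=1: Q has 1 at row 1, column 1; remove that cell from P, ejecting 4. So w(1) = 4. P is now [].

So w = 4 1 5 3 2.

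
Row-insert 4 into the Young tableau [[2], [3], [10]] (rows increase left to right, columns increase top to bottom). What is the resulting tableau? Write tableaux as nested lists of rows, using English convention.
[[2, 4], [3], [10]]

4 is larger than every entry of row 1, so it is appended to row 1. The new tableau is [[2, 4], [3], [10]].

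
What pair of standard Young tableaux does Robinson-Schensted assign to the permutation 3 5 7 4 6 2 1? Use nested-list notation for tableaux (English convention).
Insert each entry of the permutation into P by Schensted row insertion, recording in Q the position of each new cell.

Insert 3: appended to row 1. P = [[3]], Q = [[1]].
Insert 5: appended to row 1. P = [[3, 5]], Q = [[1, 2]].
Insert 7: appended to row 1. P = [[3, 5, 7]], Q = [[1, 2, 3]].
Insert 4: 4 bumps 5 from row 1; 5 starts row 2. P = [[3, 4, 7], [5]], Q = [[1, 2, 3], [4]].
Insert 6: 6 bumps 7 from row 1; 7 appends to row 2. P = [[3, 4, 6], [5, 7]], Q = [[1, 2, 3], [4, 5]].
Insert 2: 2 bumps 3 from row 1; 3 bumps 5 from row 2; 5 starts row 3. P = [[2, 4, 6], [3, 7], [5]], Q = [[1, 2, 3], [4, 5], [6]].
Insert 1: 1 bumps 2 from row 1; 2 bumps 3 from row 2; 3 bumps 5 from row 3; 5 starts row 4. P = [[1, 4, 6], [2, 7], [3], [5]], Q = [[1, 2, 3], [4, 5], [6], [7]].

So P = [[1, 4, 6], [2, 7], [3], [5]], Q = [[1, 2, 3], [4, 5], [6], [7]].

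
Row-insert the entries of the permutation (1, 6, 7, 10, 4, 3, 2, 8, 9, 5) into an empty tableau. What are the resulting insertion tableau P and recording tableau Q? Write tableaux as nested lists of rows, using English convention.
P = [[1, 2, 5, 8, 9], [3, 7], [4, 10], [6]], Q = [[1, 2, 3, 4, 9], [5, 8], [6, 10], [7]]

Insert each entry of the permutation into P by Schensted row insertion, recording in Q the position of each new cell.

Insert 1: appended to row 1. P = [[1]].
Insert 6: appended to row 1. P = [[1, 6]].
Insert 7: appended to row 1. P = [[1, 6, 7]].
Insert 10: appended to row 1. P = [[1, 6, 7, 10]].
Insert 4: 4 bumps 6 from row 1; 6 starts row 2. P = [[1, 4, 7, 10], [6]].
Insert 3: 3 bumps 4 from row 1; 4 bumps 6 from row 2; 6 starts row 3. P = [[1, 3, 7, 10], [4], [6]].
Insert 2: 2 bumps 3 from row 1; 3 bumps 4 from row 2; 4 bumps 6 from row 3; 6 starts row 4. P = [[1, 2, 7, 10], [3], [4], [6]].
Insert 8: 8 bumps 10 from row 1; 10 appends to row 2. P = [[1, 2, 7, 8], [3, 10], [4], [6]].
Insert 9: appended to row 1. P = [[1, 2, 7, 8, 9], [3, 10], [4], [6]].
Insert 5: 5 bumps 7 from row 1; 7 bumps 10 from row 2; 10 appends to row 3. P = [[1, 2, 5, 8, 9], [3, 7], [4, 10], [6]].

So P = [[1, 2, 5, 8, 9], [3, 7], [4, 10], [6]], Q = [[1, 2, 3, 4, 9], [5, 8], [6, 10], [7]].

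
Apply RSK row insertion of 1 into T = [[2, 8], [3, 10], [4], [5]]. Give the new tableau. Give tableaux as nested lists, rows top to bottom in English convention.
In row 1, 1 replaces 2 (the leftmost entry greater than 1); 2 is bumped to row 2. In row 2, 2 replaces 3 (the leftmost entry greater than 2); 3 is bumped to row 3. In row 3, 3 replaces 4 (the leftmost entry greater than 3); 4 is bumped to row 4. In row 4, 4 replaces 5 (the leftmost entry greater than 4); 5 is bumped to row 5. 5 starts a new row 5. The new tableau is [[1, 8], [2, 10], [3], [4], [5]].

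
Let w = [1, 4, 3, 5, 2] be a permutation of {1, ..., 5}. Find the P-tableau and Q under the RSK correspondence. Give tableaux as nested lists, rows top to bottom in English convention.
P = [[1, 2, 5], [3], [4]], Q = [[1, 2, 4], [3], [5]]

Insert each entry of the permutation into P by Schensted row insertion, recording in Q the position of each new cell.

After inserting 1: P = [[1]].
After inserting 4: P = [[1, 4]].
After inserting 3: P = [[1, 3], [4]].
After inserting 5: P = [[1, 3, 5], [4]].
After inserting 2: P = [[1, 2, 5], [3], [4]].

So P = [[1, 2, 5], [3], [4]], Q = [[1, 2, 4], [3], [5]].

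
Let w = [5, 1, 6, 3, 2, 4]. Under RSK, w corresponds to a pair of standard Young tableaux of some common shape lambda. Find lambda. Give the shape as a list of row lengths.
RSK row insertion gives P = [[1, 2, 4], [3, 6], [5]], which has shape [3, 2, 1].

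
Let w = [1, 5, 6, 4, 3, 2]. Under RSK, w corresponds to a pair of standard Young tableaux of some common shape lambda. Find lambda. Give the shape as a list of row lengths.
[3, 1, 1, 1]

Row-insert each entry into an empty tableau.

After inserting 1: P = [[1]].
After inserting 5: P = [[1, 5]].
After inserting 6: P = [[1, 5, 6]].
After inserting 4: P = [[1, 4, 6], [5]].
After inserting 3: P = [[1, 3, 6], [4], [5]].
After inserting 2: P = [[1, 2, 6], [3], [4], [5]].

The final insertion tableau P = [[1, 2, 6], [3], [4], [5]] has shape [3, 1, 1, 1].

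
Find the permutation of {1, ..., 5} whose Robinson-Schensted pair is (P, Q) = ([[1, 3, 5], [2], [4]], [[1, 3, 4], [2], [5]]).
Reverse the RSK construction: for i from n down to 1, find the cell of Q containing i, remove the entry at that cell from P, and reverse-bump it up through P; the value ejected from row 1 is w(i).

Step i=5: Q has 5 at row 3, column 1; remove 4 from row 3 of P and reverse-bump: 4 enters row 2 and ejects 2; 2 enters row 1 and ejects 1. So w(5) = 1. P is now [[2, 3, 5], [4]].
Step i=4: Q has 4 at row 1, column 3; remove that cell from P, ejecting 5. So w(4) = 5. P is now [[2, 3], [4]].
Step i=3: Q has 3 at row 1, column 2; remove that cell from P, ejecting 3. So w(3) = 3. P is now [[2], [4]].
Step i=2: Q has 2 at row 2, column 1; remove 4 from row 2 of P and reverse-bump: 4 enters row 1 and ejects 2. So w(2) = 2. P is now [[4]].
Step i=1: Q has 1 at row 1, column 1; remove that cell from P, ejecting 4. So w(1) = 4. P is now [].

So w = 4 2 3 5 1.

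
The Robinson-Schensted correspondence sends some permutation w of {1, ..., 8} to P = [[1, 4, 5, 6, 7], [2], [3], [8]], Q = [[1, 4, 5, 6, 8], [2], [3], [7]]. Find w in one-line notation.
8 3 2 4 5 6 1 7

Reverse the RSK construction: for i from n down to 1, find the cell of Q containing i, remove the entry at that cell from P, and reverse-bump it up through P; the value ejected from row 1 is w(i).

Step i=8: Q has 8 at row 1, column 5; remove that cell from P, ejecting 7. So w(8) = 7. P is now [[1, 4, 5, 6], [2], [3], [8]].
Step i=7: Q has 7 at row 4, column 1; remove 8 from row 4 of P and reverse-bump: 8 enters row 3 and ejects 3; 3 enters row 2 and ejects 2; 2 enters row 1 and ejects 1. So w(7) = 1. P is now [[2, 4, 5, 6], [3], [8]].
Step i=6: Q has 6 at row 1, column 4; remove that cell from P, ejecting 6. So w(6) = 6. P is now [[2, 4, 5], [3], [8]].
Step i=5: Q has 5 at row 1, column 3; remove that cell from P, ejecting 5. So w(5) = 5. P is now [[2, 4], [3], [8]].
Step i=4: Q has 4 at row 1, column 2; remove that cell from P, ejecting 4. So w(4) = 4. P is now [[2], [3], [8]].
Step i=3: Q has 3 at row 3, column 1; remove 8 from row 3 of P and reverse-bump: 8 enters row 2 and ejects 3; 3 enters row 1 and ejects 2. So w(3) = 2. P is now [[3], [8]].
Step i=2: Q has 2 at row 2, column 1; remove 8 from row 2 of P and reverse-bump: 8 enters row 1 and ejects 3. So w(2) = 3. P is now [[8]].
Step i=1: Q has 1 at row 1, column 1; remove that cell from P, ejecting 8. So w(1) = 8. P is now [].

So w = 8 3 2 4 5 6 1 7.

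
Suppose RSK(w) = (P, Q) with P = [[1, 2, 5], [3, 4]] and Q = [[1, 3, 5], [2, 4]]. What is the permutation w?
3 1 4 2 5

Reverse the RSK construction: for i from n down to 1, find the cell of Q containing i, remove the entry at that cell from P, and reverse-bump it up through P; the value ejected from row 1 is w(i).

Step i=5: Q has 5 at row 1, column 3; remove that cell from P, ejecting 5. So w(5) = 5. P is now [[1, 2], [3, 4]].
Step i=4: Q has 4 at row 2, column 2; remove 4 from row 2 of P and reverse-bump: 4 enters row 1 and ejects 2. So w(4) = 2. P is now [[1, 4], [3]].
Step i=3: Q has 3 at row 1, column 2; remove that cell from P, ejecting 4. So w(3) = 4. P is now [[1], [3]].
Step i=2: Q has 2 at row 2, column 1; remove 3 from row 2 of P and reverse-bump: 3 enters row 1 and ejects 1. So w(2) = 1. P is now [[3]].
Step i=1: Q has 1 at row 1, column 1; remove that cell from P, ejecting 3. So w(1) = 3. P is now [].

So w = 3 1 4 2 5.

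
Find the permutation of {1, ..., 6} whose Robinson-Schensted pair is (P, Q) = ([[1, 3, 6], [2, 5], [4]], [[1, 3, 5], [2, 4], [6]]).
Reverse the RSK construction: for i from n down to 1, find the cell of Q containing i, remove the entry at that cell from P, and reverse-bump it up through P; the value ejected from row 1 is w(i).

Step i=6: Q has 6 at row 3, column 1; remove 4 from row 3 of P and reverse-bump: 4 enters row 2 and ejects 2; 2 enters row 1 and ejects 1. So w(6) = 1. P is now [[2, 3, 6], [4, 5]].
Step i=5: Q has 5 at row 1, column 3; remove that cell from P, ejecting 6. So w(5) = 6. P is now [[2, 3], [4, 5]].
Step i=4: Q has 4 at row 2, column 2; remove 5 from row 2 of P and reverse-bump: 5 enters row 1 and ejects 3. So w(4) = 3. P is now [[2, 5], [4]].
Step i=3: Q has 3 at row 1, column 2; remove that cell from P, ejecting 5. So w(3) = 5. P is now [[2], [4]].
Step i=2: Q has 2 at row 2, column 1; remove 4 from row 2 of P and reverse-bump: 4 enters row 1 and ejects 2. So w(2) = 2. P is now [[4]].
Step i=1: Q has 1 at row 1, column 1; remove that cell from P, ejecting 4. So w(1) = 4. P is now [].

So w = 4 2 5 3 6 1.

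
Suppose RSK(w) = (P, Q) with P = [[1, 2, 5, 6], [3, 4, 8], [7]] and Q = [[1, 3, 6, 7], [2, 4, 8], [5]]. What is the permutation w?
Reverse the RSK construction: for i from n down to 1, find the cell of Q containing i, remove the entry at that cell from P, and reverse-bump it up through P; the value ejected from row 1 is w(i).

Step i=8: Q has 8 at row 2, column 3; remove 8 from row 2 of P and reverse-bump: 8 enters row 1 and ejects 6. So w(8) = 6. P is now [[1, 2, 5, 8], [3, 4], [7]].
Step i=7: Q has 7 at row 1, column 4; remove that cell from P, ejecting 8. So w(7) = 8. P is now [[1, 2, 5], [3, 4], [7]].
Step i=6: Q has 6 at row 1, column 3; remove that cell from P, ejecting 5. So w(6) = 5. P is now [[1, 2], [3, 4], [7]].
Step i=5: Q has 5 at row 3, column 1; remove 7 from row 3 of P and reverse-bump: 7 enters row 2 and ejects 4; 4 enters row 1 and ejects 2. So w(5) = 2. P is now [[1, 4], [3, 7]].
Step i=4: Q has 4 at row 2, column 2; remove 7 from row 2 of P and reverse-bump: 7 enters row 1 and ejects 4. So w(4) = 4. P is now [[1, 7], [3]].
Step i=3: Q has 3 at row 1, column 2; remove that cell from P, ejecting 7. So w(3) = 7. P is now [[1], [3]].
Step i=2: Q has 2 at row 2, column 1; remove 3 from row 2 of P and reverse-bump: 3 enters row 1 and ejects 1. So w(2) = 1. P is now [[3]].
Step i=1: Q has 1 at row 1, column 1; remove that cell from P, ejecting 3. So w(1) = 3. P is now [].

So w = 3 1 7 4 2 5 8 6.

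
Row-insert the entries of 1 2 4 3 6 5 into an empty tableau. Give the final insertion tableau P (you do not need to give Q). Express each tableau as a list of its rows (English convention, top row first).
After inserting 1: P = [[1]].
After inserting 2: P = [[1, 2]].
After inserting 4: P = [[1, 2, 4]].
After inserting 3: P = [[1, 2, 3], [4]].
After inserting 6: P = [[1, 2, 3, 6], [4]].
After inserting 5: P = [[1, 2, 3, 5], [4, 6]].

So P = [[1, 2, 3, 5], [4, 6]].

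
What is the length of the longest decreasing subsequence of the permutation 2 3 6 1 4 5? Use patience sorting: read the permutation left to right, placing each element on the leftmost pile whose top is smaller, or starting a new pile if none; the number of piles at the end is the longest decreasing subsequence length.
2: new pile. tops = [2]
3: onto pile 1 (replacing 2). tops = [3]
6: onto pile 1 (replacing 3). tops = [6]
1: new pile. tops = [6, 1]
4: onto pile 2 (replacing 1). tops = [6, 4]
5: onto pile 2 (replacing 4). tops = [6, 5]

2 piles, so the longest decreasing subsequence has length 2.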